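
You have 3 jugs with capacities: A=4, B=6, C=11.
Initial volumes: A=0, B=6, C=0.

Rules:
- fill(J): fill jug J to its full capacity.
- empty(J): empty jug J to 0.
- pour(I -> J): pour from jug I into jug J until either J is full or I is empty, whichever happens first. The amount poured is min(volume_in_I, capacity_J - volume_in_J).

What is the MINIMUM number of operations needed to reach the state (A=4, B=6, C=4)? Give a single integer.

Answer: 3

Derivation:
BFS from (A=0, B=6, C=0). One shortest path:
  1. fill(A) -> (A=4 B=6 C=0)
  2. pour(A -> C) -> (A=0 B=6 C=4)
  3. fill(A) -> (A=4 B=6 C=4)
Reached target in 3 moves.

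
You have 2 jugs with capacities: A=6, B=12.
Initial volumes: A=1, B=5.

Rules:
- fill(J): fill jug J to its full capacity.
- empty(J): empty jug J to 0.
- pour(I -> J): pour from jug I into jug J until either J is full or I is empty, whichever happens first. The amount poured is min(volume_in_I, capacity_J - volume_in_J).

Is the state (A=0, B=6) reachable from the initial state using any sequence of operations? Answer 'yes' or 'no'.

Answer: yes

Derivation:
BFS from (A=1, B=5):
  1. pour(A -> B) -> (A=0 B=6)
Target reached → yes.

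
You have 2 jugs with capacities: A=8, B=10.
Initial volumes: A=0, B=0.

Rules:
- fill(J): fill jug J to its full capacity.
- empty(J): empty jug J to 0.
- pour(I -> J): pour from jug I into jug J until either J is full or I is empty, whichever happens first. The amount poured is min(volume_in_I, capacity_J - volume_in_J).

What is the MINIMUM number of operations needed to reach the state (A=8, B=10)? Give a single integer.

BFS from (A=0, B=0). One shortest path:
  1. fill(A) -> (A=8 B=0)
  2. fill(B) -> (A=8 B=10)
Reached target in 2 moves.

Answer: 2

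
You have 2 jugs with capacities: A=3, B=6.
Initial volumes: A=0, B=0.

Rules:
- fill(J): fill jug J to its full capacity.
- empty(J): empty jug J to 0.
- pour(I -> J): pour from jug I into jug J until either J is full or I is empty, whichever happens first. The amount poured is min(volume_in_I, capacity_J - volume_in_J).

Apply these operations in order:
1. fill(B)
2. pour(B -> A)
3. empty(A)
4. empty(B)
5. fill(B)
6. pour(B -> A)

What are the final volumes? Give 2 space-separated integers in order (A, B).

Step 1: fill(B) -> (A=0 B=6)
Step 2: pour(B -> A) -> (A=3 B=3)
Step 3: empty(A) -> (A=0 B=3)
Step 4: empty(B) -> (A=0 B=0)
Step 5: fill(B) -> (A=0 B=6)
Step 6: pour(B -> A) -> (A=3 B=3)

Answer: 3 3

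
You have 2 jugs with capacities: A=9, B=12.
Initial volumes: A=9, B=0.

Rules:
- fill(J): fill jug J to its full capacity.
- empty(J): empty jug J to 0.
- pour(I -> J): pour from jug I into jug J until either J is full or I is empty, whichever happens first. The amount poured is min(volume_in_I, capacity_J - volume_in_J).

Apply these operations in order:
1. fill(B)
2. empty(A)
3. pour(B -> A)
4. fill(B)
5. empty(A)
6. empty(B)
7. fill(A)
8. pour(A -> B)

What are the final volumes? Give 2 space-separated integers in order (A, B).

Answer: 0 9

Derivation:
Step 1: fill(B) -> (A=9 B=12)
Step 2: empty(A) -> (A=0 B=12)
Step 3: pour(B -> A) -> (A=9 B=3)
Step 4: fill(B) -> (A=9 B=12)
Step 5: empty(A) -> (A=0 B=12)
Step 6: empty(B) -> (A=0 B=0)
Step 7: fill(A) -> (A=9 B=0)
Step 8: pour(A -> B) -> (A=0 B=9)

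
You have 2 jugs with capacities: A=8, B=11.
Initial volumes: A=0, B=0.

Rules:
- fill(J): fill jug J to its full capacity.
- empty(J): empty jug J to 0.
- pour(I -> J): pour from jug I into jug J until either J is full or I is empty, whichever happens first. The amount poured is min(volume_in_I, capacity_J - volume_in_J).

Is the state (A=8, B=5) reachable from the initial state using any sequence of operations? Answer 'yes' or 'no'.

Answer: yes

Derivation:
BFS from (A=0, B=0):
  1. fill(A) -> (A=8 B=0)
  2. pour(A -> B) -> (A=0 B=8)
  3. fill(A) -> (A=8 B=8)
  4. pour(A -> B) -> (A=5 B=11)
  5. empty(B) -> (A=5 B=0)
  6. pour(A -> B) -> (A=0 B=5)
  7. fill(A) -> (A=8 B=5)
Target reached → yes.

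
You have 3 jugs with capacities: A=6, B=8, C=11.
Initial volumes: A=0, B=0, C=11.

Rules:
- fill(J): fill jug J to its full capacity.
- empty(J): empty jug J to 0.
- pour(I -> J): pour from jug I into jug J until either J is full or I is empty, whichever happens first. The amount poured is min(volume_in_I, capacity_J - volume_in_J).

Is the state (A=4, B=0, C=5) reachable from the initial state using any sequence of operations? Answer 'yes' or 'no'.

BFS from (A=0, B=0, C=11):
  1. fill(A) -> (A=6 B=0 C=11)
  2. pour(A -> B) -> (A=0 B=6 C=11)
  3. pour(C -> A) -> (A=6 B=6 C=5)
  4. pour(A -> B) -> (A=4 B=8 C=5)
  5. empty(B) -> (A=4 B=0 C=5)
Target reached → yes.

Answer: yes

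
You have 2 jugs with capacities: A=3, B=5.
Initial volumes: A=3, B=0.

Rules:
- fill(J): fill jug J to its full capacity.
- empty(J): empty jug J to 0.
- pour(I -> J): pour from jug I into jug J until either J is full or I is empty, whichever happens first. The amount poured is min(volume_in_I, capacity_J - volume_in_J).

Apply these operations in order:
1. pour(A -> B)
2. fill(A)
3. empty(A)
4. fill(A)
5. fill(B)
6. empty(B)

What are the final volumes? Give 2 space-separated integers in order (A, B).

Step 1: pour(A -> B) -> (A=0 B=3)
Step 2: fill(A) -> (A=3 B=3)
Step 3: empty(A) -> (A=0 B=3)
Step 4: fill(A) -> (A=3 B=3)
Step 5: fill(B) -> (A=3 B=5)
Step 6: empty(B) -> (A=3 B=0)

Answer: 3 0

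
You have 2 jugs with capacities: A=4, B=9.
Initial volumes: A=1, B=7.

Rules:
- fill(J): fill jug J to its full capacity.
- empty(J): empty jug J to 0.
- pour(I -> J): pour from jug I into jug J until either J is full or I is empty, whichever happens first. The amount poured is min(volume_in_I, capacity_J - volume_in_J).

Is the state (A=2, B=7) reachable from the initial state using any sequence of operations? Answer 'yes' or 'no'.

BFS explored all 27 reachable states.
Reachable set includes: (0,0), (0,1), (0,2), (0,3), (0,4), (0,5), (0,6), (0,7), (0,8), (0,9), (1,0), (1,7) ...
Target (A=2, B=7) not in reachable set → no.

Answer: no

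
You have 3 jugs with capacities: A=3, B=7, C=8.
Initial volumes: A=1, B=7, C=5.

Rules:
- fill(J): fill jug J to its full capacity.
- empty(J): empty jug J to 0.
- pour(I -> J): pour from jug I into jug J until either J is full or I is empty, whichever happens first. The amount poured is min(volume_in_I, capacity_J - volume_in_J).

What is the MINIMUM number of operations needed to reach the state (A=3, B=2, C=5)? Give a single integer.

Answer: 3

Derivation:
BFS from (A=1, B=7, C=5). One shortest path:
  1. pour(B -> A) -> (A=3 B=5 C=5)
  2. empty(A) -> (A=0 B=5 C=5)
  3. pour(B -> A) -> (A=3 B=2 C=5)
Reached target in 3 moves.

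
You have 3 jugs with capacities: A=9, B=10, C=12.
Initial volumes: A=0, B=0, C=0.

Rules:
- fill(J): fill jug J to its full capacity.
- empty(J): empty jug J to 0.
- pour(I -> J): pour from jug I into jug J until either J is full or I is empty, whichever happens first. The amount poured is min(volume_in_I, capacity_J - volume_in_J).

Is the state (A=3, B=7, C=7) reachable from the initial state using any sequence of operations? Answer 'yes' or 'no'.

Answer: no

Derivation:
BFS explored all 638 reachable states.
Reachable set includes: (0,0,0), (0,0,1), (0,0,2), (0,0,3), (0,0,4), (0,0,5), (0,0,6), (0,0,7), (0,0,8), (0,0,9), (0,0,10), (0,0,11) ...
Target (A=3, B=7, C=7) not in reachable set → no.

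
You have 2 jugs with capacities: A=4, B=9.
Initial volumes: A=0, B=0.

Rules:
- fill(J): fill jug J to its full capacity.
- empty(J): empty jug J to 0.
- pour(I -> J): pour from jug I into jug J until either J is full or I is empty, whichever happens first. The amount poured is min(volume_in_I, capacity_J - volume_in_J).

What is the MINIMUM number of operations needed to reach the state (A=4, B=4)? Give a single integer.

BFS from (A=0, B=0). One shortest path:
  1. fill(A) -> (A=4 B=0)
  2. pour(A -> B) -> (A=0 B=4)
  3. fill(A) -> (A=4 B=4)
Reached target in 3 moves.

Answer: 3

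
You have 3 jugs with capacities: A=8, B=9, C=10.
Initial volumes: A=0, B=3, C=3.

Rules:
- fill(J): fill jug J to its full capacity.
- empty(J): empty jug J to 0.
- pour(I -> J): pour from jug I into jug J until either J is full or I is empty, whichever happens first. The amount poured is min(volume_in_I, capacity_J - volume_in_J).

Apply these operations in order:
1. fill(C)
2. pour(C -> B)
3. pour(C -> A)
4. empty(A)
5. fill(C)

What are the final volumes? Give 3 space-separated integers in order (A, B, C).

Step 1: fill(C) -> (A=0 B=3 C=10)
Step 2: pour(C -> B) -> (A=0 B=9 C=4)
Step 3: pour(C -> A) -> (A=4 B=9 C=0)
Step 4: empty(A) -> (A=0 B=9 C=0)
Step 5: fill(C) -> (A=0 B=9 C=10)

Answer: 0 9 10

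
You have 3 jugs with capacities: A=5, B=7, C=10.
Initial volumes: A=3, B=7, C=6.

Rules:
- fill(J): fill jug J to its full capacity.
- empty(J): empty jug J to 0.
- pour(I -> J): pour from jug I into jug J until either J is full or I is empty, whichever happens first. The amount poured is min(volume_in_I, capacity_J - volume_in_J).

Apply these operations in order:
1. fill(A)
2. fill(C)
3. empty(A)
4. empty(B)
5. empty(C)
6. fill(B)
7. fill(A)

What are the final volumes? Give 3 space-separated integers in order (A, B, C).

Answer: 5 7 0

Derivation:
Step 1: fill(A) -> (A=5 B=7 C=6)
Step 2: fill(C) -> (A=5 B=7 C=10)
Step 3: empty(A) -> (A=0 B=7 C=10)
Step 4: empty(B) -> (A=0 B=0 C=10)
Step 5: empty(C) -> (A=0 B=0 C=0)
Step 6: fill(B) -> (A=0 B=7 C=0)
Step 7: fill(A) -> (A=5 B=7 C=0)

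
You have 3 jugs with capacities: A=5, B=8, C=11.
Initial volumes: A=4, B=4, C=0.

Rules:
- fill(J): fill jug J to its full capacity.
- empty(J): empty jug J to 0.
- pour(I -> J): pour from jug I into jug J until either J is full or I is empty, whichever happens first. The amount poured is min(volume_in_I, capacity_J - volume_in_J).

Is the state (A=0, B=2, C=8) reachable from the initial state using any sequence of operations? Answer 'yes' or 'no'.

Answer: yes

Derivation:
BFS from (A=4, B=4, C=0):
  1. fill(A) -> (A=5 B=4 C=0)
  2. empty(B) -> (A=5 B=0 C=0)
  3. pour(A -> B) -> (A=0 B=5 C=0)
  4. fill(A) -> (A=5 B=5 C=0)
  5. pour(A -> B) -> (A=2 B=8 C=0)
  6. pour(B -> C) -> (A=2 B=0 C=8)
  7. pour(A -> B) -> (A=0 B=2 C=8)
Target reached → yes.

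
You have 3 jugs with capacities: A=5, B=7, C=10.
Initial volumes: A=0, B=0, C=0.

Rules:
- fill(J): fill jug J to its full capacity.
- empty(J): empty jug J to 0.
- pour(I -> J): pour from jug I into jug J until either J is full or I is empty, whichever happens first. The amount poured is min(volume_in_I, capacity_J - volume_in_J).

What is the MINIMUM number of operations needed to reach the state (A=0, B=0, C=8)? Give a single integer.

BFS from (A=0, B=0, C=0). One shortest path:
  1. fill(A) -> (A=5 B=0 C=0)
  2. fill(C) -> (A=5 B=0 C=10)
  3. pour(A -> B) -> (A=0 B=5 C=10)
  4. pour(C -> B) -> (A=0 B=7 C=8)
  5. empty(B) -> (A=0 B=0 C=8)
Reached target in 5 moves.

Answer: 5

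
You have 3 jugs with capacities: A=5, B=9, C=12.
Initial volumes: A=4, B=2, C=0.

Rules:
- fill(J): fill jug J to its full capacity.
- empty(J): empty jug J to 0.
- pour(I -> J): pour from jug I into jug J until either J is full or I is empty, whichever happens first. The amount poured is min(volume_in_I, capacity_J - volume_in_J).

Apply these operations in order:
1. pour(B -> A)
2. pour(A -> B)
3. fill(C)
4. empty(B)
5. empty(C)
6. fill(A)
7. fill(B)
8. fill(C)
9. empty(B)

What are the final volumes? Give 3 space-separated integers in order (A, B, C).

Answer: 5 0 12

Derivation:
Step 1: pour(B -> A) -> (A=5 B=1 C=0)
Step 2: pour(A -> B) -> (A=0 B=6 C=0)
Step 3: fill(C) -> (A=0 B=6 C=12)
Step 4: empty(B) -> (A=0 B=0 C=12)
Step 5: empty(C) -> (A=0 B=0 C=0)
Step 6: fill(A) -> (A=5 B=0 C=0)
Step 7: fill(B) -> (A=5 B=9 C=0)
Step 8: fill(C) -> (A=5 B=9 C=12)
Step 9: empty(B) -> (A=5 B=0 C=12)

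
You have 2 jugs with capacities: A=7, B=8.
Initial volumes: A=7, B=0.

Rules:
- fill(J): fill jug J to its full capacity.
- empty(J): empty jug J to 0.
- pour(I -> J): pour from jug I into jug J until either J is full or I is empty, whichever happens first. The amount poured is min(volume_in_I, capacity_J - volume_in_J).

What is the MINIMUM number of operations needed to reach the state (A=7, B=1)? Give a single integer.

Answer: 3

Derivation:
BFS from (A=7, B=0). One shortest path:
  1. empty(A) -> (A=0 B=0)
  2. fill(B) -> (A=0 B=8)
  3. pour(B -> A) -> (A=7 B=1)
Reached target in 3 moves.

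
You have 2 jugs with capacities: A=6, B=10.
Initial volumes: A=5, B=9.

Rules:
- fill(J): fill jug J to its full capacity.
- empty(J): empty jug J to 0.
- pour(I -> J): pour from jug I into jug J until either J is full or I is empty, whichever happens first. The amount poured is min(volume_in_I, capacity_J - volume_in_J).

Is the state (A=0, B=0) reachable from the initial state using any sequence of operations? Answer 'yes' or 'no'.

Answer: yes

Derivation:
BFS from (A=5, B=9):
  1. empty(A) -> (A=0 B=9)
  2. empty(B) -> (A=0 B=0)
Target reached → yes.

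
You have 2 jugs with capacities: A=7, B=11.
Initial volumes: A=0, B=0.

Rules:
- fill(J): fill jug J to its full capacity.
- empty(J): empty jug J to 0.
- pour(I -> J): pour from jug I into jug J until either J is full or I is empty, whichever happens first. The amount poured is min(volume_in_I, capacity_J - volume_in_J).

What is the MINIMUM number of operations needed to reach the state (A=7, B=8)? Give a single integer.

BFS from (A=0, B=0). One shortest path:
  1. fill(B) -> (A=0 B=11)
  2. pour(B -> A) -> (A=7 B=4)
  3. empty(A) -> (A=0 B=4)
  4. pour(B -> A) -> (A=4 B=0)
  5. fill(B) -> (A=4 B=11)
  6. pour(B -> A) -> (A=7 B=8)
Reached target in 6 moves.

Answer: 6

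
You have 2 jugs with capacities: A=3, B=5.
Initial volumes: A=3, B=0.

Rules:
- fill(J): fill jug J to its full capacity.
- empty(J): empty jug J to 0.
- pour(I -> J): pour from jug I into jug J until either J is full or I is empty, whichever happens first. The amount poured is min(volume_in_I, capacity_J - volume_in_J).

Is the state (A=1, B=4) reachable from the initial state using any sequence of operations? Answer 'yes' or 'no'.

Answer: no

Derivation:
BFS explored all 16 reachable states.
Reachable set includes: (0,0), (0,1), (0,2), (0,3), (0,4), (0,5), (1,0), (1,5), (2,0), (2,5), (3,0), (3,1) ...
Target (A=1, B=4) not in reachable set → no.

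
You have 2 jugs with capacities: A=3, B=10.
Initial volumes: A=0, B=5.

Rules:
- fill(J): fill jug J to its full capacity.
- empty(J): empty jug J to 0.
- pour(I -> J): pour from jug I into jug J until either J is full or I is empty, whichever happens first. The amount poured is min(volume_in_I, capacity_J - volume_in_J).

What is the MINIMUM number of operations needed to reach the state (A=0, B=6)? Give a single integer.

Answer: 5

Derivation:
BFS from (A=0, B=5). One shortest path:
  1. fill(A) -> (A=3 B=5)
  2. empty(B) -> (A=3 B=0)
  3. pour(A -> B) -> (A=0 B=3)
  4. fill(A) -> (A=3 B=3)
  5. pour(A -> B) -> (A=0 B=6)
Reached target in 5 moves.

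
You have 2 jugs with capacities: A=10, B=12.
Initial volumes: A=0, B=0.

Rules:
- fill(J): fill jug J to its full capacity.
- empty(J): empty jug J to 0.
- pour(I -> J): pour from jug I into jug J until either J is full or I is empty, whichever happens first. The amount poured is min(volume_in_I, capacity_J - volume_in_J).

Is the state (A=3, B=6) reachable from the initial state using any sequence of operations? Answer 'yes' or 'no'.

Answer: no

Derivation:
BFS explored all 22 reachable states.
Reachable set includes: (0,0), (0,2), (0,4), (0,6), (0,8), (0,10), (0,12), (2,0), (2,12), (4,0), (4,12), (6,0) ...
Target (A=3, B=6) not in reachable set → no.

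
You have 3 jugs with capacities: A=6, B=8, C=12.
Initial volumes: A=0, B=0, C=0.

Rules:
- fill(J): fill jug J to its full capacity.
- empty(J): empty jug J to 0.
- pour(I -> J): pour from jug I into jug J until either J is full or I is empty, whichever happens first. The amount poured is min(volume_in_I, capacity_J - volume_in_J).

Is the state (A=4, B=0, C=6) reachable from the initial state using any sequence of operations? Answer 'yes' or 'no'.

Answer: yes

Derivation:
BFS from (A=0, B=0, C=0):
  1. fill(A) -> (A=6 B=0 C=0)
  2. fill(C) -> (A=6 B=0 C=12)
  3. pour(A -> B) -> (A=0 B=6 C=12)
  4. pour(C -> A) -> (A=6 B=6 C=6)
  5. pour(A -> B) -> (A=4 B=8 C=6)
  6. empty(B) -> (A=4 B=0 C=6)
Target reached → yes.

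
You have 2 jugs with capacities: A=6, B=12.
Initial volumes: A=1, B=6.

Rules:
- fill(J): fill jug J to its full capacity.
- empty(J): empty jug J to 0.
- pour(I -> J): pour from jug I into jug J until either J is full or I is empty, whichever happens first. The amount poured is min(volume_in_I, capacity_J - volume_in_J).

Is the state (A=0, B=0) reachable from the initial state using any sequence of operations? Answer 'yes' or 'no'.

BFS from (A=1, B=6):
  1. empty(A) -> (A=0 B=6)
  2. empty(B) -> (A=0 B=0)
Target reached → yes.

Answer: yes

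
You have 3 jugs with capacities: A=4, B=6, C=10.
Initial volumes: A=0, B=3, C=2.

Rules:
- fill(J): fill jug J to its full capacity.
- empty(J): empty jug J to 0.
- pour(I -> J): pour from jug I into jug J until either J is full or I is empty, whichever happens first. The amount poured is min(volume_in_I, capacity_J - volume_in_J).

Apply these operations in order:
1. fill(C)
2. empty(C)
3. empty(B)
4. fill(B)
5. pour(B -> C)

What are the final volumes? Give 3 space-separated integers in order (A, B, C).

Step 1: fill(C) -> (A=0 B=3 C=10)
Step 2: empty(C) -> (A=0 B=3 C=0)
Step 3: empty(B) -> (A=0 B=0 C=0)
Step 4: fill(B) -> (A=0 B=6 C=0)
Step 5: pour(B -> C) -> (A=0 B=0 C=6)

Answer: 0 0 6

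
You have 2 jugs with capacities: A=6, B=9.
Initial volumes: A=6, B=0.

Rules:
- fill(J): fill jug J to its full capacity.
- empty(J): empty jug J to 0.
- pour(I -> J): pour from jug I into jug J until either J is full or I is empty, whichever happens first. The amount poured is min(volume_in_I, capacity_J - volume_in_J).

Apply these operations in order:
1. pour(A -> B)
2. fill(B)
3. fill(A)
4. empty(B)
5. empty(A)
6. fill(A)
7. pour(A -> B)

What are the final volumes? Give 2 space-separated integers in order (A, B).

Step 1: pour(A -> B) -> (A=0 B=6)
Step 2: fill(B) -> (A=0 B=9)
Step 3: fill(A) -> (A=6 B=9)
Step 4: empty(B) -> (A=6 B=0)
Step 5: empty(A) -> (A=0 B=0)
Step 6: fill(A) -> (A=6 B=0)
Step 7: pour(A -> B) -> (A=0 B=6)

Answer: 0 6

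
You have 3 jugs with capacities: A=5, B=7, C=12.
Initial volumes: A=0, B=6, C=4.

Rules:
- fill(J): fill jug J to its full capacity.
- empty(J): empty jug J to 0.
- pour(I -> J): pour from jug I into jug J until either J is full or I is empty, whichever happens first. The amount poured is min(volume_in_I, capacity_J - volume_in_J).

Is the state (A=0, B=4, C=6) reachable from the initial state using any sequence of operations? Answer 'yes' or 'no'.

Answer: yes

Derivation:
BFS from (A=0, B=6, C=4):
  1. pour(C -> A) -> (A=4 B=6 C=0)
  2. pour(B -> C) -> (A=4 B=0 C=6)
  3. pour(A -> B) -> (A=0 B=4 C=6)
Target reached → yes.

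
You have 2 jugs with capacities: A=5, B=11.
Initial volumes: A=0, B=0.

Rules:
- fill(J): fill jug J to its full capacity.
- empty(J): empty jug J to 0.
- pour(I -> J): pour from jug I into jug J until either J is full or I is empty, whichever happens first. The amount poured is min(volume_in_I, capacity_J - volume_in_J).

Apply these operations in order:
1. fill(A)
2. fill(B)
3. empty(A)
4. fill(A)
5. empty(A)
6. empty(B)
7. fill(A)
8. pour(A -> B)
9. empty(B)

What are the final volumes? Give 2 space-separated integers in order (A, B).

Step 1: fill(A) -> (A=5 B=0)
Step 2: fill(B) -> (A=5 B=11)
Step 3: empty(A) -> (A=0 B=11)
Step 4: fill(A) -> (A=5 B=11)
Step 5: empty(A) -> (A=0 B=11)
Step 6: empty(B) -> (A=0 B=0)
Step 7: fill(A) -> (A=5 B=0)
Step 8: pour(A -> B) -> (A=0 B=5)
Step 9: empty(B) -> (A=0 B=0)

Answer: 0 0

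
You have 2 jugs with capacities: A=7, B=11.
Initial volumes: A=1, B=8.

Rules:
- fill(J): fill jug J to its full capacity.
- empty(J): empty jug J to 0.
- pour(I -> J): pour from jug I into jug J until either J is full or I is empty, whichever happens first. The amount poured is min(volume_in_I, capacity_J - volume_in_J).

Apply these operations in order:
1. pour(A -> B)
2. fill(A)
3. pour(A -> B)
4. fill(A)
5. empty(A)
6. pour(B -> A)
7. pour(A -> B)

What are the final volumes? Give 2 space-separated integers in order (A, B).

Step 1: pour(A -> B) -> (A=0 B=9)
Step 2: fill(A) -> (A=7 B=9)
Step 3: pour(A -> B) -> (A=5 B=11)
Step 4: fill(A) -> (A=7 B=11)
Step 5: empty(A) -> (A=0 B=11)
Step 6: pour(B -> A) -> (A=7 B=4)
Step 7: pour(A -> B) -> (A=0 B=11)

Answer: 0 11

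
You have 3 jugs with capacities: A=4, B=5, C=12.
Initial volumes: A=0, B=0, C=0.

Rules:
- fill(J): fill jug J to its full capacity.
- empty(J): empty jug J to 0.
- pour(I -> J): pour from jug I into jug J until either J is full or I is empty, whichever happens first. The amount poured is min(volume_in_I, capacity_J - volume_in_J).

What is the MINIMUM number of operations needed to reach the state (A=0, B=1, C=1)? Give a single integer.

BFS from (A=0, B=0, C=0). One shortest path:
  1. fill(B) -> (A=0 B=5 C=0)
  2. pour(B -> A) -> (A=4 B=1 C=0)
  3. empty(A) -> (A=0 B=1 C=0)
  4. pour(B -> C) -> (A=0 B=0 C=1)
  5. fill(B) -> (A=0 B=5 C=1)
  6. pour(B -> A) -> (A=4 B=1 C=1)
  7. empty(A) -> (A=0 B=1 C=1)
Reached target in 7 moves.

Answer: 7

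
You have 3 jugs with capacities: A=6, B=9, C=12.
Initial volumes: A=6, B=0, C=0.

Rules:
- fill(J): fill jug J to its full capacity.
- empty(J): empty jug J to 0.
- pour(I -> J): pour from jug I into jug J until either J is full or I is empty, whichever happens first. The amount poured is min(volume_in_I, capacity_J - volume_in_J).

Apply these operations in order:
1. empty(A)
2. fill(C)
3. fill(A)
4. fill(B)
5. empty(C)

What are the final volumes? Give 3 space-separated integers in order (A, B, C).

Step 1: empty(A) -> (A=0 B=0 C=0)
Step 2: fill(C) -> (A=0 B=0 C=12)
Step 3: fill(A) -> (A=6 B=0 C=12)
Step 4: fill(B) -> (A=6 B=9 C=12)
Step 5: empty(C) -> (A=6 B=9 C=0)

Answer: 6 9 0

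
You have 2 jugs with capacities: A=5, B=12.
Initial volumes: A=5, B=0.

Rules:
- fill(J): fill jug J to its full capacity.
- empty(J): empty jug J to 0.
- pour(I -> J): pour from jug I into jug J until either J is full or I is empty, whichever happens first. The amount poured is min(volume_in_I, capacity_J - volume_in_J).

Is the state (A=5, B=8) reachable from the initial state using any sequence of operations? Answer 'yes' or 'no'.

Answer: yes

Derivation:
BFS from (A=5, B=0):
  1. pour(A -> B) -> (A=0 B=5)
  2. fill(A) -> (A=5 B=5)
  3. pour(A -> B) -> (A=0 B=10)
  4. fill(A) -> (A=5 B=10)
  5. pour(A -> B) -> (A=3 B=12)
  6. empty(B) -> (A=3 B=0)
  7. pour(A -> B) -> (A=0 B=3)
  8. fill(A) -> (A=5 B=3)
  9. pour(A -> B) -> (A=0 B=8)
  10. fill(A) -> (A=5 B=8)
Target reached → yes.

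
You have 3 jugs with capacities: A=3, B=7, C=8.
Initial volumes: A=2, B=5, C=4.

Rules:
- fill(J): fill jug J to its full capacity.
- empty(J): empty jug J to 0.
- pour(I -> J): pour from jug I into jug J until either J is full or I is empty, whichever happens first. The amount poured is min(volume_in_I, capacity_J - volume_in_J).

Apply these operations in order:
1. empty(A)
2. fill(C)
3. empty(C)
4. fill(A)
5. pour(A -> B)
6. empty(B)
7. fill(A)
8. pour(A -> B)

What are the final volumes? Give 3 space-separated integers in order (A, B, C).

Step 1: empty(A) -> (A=0 B=5 C=4)
Step 2: fill(C) -> (A=0 B=5 C=8)
Step 3: empty(C) -> (A=0 B=5 C=0)
Step 4: fill(A) -> (A=3 B=5 C=0)
Step 5: pour(A -> B) -> (A=1 B=7 C=0)
Step 6: empty(B) -> (A=1 B=0 C=0)
Step 7: fill(A) -> (A=3 B=0 C=0)
Step 8: pour(A -> B) -> (A=0 B=3 C=0)

Answer: 0 3 0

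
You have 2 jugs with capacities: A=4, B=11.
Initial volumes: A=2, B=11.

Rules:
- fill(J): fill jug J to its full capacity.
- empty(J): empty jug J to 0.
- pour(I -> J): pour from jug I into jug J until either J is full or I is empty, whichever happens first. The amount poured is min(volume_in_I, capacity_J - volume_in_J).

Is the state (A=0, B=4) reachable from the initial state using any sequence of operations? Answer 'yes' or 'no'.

Answer: yes

Derivation:
BFS from (A=2, B=11):
  1. fill(A) -> (A=4 B=11)
  2. empty(B) -> (A=4 B=0)
  3. pour(A -> B) -> (A=0 B=4)
Target reached → yes.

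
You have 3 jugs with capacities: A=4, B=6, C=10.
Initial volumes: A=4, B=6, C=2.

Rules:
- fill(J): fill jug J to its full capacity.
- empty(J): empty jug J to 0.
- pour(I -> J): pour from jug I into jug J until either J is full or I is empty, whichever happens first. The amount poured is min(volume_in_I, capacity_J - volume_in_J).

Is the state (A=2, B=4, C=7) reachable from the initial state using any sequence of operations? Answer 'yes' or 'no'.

Answer: no

Derivation:
BFS explored all 64 reachable states.
Reachable set includes: (0,0,0), (0,0,2), (0,0,4), (0,0,6), (0,0,8), (0,0,10), (0,2,0), (0,2,2), (0,2,4), (0,2,6), (0,2,8), (0,2,10) ...
Target (A=2, B=4, C=7) not in reachable set → no.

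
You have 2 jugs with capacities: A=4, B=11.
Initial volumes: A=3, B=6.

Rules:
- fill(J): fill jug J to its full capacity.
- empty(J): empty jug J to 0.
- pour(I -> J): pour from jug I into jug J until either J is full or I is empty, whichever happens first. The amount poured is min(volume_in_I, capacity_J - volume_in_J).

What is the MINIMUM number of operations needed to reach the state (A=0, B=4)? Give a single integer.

BFS from (A=3, B=6). One shortest path:
  1. fill(A) -> (A=4 B=6)
  2. empty(B) -> (A=4 B=0)
  3. pour(A -> B) -> (A=0 B=4)
Reached target in 3 moves.

Answer: 3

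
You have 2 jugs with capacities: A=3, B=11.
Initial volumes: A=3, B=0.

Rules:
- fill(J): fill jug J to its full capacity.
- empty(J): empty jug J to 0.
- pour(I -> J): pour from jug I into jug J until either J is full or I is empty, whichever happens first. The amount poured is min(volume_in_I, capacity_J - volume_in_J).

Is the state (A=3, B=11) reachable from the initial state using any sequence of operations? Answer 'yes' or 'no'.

BFS from (A=3, B=0):
  1. fill(B) -> (A=3 B=11)
Target reached → yes.

Answer: yes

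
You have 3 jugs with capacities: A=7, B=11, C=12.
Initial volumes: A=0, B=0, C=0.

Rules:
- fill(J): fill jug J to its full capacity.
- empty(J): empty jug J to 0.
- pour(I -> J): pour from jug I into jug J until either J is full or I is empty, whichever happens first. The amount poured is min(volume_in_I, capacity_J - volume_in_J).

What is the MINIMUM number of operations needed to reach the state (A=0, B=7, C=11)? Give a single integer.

BFS from (A=0, B=0, C=0). One shortest path:
  1. fill(A) -> (A=7 B=0 C=0)
  2. fill(B) -> (A=7 B=11 C=0)
  3. pour(B -> C) -> (A=7 B=0 C=11)
  4. pour(A -> B) -> (A=0 B=7 C=11)
Reached target in 4 moves.

Answer: 4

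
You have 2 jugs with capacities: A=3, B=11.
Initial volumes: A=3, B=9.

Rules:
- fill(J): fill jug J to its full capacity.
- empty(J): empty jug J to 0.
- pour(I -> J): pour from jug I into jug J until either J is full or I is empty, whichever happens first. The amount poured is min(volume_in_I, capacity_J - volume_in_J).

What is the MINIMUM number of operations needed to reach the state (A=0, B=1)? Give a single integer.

BFS from (A=3, B=9). One shortest path:
  1. pour(A -> B) -> (A=1 B=11)
  2. empty(B) -> (A=1 B=0)
  3. pour(A -> B) -> (A=0 B=1)
Reached target in 3 moves.

Answer: 3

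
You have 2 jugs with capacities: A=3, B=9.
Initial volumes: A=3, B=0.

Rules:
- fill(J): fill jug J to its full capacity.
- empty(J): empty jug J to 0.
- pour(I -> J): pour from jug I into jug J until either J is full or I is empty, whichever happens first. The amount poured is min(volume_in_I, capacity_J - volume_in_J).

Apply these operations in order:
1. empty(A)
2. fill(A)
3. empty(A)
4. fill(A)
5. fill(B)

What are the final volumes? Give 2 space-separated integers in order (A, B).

Step 1: empty(A) -> (A=0 B=0)
Step 2: fill(A) -> (A=3 B=0)
Step 3: empty(A) -> (A=0 B=0)
Step 4: fill(A) -> (A=3 B=0)
Step 5: fill(B) -> (A=3 B=9)

Answer: 3 9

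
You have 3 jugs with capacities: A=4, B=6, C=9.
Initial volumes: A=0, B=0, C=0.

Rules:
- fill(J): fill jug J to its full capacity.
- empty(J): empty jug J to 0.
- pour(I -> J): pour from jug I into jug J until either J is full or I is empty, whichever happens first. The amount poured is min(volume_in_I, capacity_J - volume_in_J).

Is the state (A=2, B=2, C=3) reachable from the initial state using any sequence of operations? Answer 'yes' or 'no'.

BFS explored all 230 reachable states.
Reachable set includes: (0,0,0), (0,0,1), (0,0,2), (0,0,3), (0,0,4), (0,0,5), (0,0,6), (0,0,7), (0,0,8), (0,0,9), (0,1,0), (0,1,1) ...
Target (A=2, B=2, C=3) not in reachable set → no.

Answer: no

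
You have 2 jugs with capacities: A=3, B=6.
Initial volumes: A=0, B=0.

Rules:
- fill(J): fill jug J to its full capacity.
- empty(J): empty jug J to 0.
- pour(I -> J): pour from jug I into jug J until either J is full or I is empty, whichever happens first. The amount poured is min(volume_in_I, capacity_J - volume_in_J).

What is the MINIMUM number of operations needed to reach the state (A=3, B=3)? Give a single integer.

BFS from (A=0, B=0). One shortest path:
  1. fill(B) -> (A=0 B=6)
  2. pour(B -> A) -> (A=3 B=3)
Reached target in 2 moves.

Answer: 2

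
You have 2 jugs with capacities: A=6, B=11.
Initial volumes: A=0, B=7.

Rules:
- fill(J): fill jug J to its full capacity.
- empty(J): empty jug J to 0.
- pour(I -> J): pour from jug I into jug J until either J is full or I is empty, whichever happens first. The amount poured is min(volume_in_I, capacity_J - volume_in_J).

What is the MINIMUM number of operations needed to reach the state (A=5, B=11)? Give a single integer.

BFS from (A=0, B=7). One shortest path:
  1. fill(B) -> (A=0 B=11)
  2. pour(B -> A) -> (A=6 B=5)
  3. empty(A) -> (A=0 B=5)
  4. pour(B -> A) -> (A=5 B=0)
  5. fill(B) -> (A=5 B=11)
Reached target in 5 moves.

Answer: 5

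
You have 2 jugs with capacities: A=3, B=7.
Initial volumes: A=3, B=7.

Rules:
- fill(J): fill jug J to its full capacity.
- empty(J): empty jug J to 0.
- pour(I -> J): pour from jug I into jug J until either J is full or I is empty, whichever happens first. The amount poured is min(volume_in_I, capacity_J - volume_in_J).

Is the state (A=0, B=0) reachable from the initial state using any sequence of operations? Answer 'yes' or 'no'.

BFS from (A=3, B=7):
  1. empty(A) -> (A=0 B=7)
  2. empty(B) -> (A=0 B=0)
Target reached → yes.

Answer: yes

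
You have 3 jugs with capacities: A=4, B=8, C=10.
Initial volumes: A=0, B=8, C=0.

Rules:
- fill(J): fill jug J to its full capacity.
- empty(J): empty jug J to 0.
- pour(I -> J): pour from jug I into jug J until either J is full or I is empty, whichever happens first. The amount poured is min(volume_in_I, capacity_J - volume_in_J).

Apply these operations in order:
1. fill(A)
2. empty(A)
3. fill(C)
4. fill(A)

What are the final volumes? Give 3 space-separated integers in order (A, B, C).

Answer: 4 8 10

Derivation:
Step 1: fill(A) -> (A=4 B=8 C=0)
Step 2: empty(A) -> (A=0 B=8 C=0)
Step 3: fill(C) -> (A=0 B=8 C=10)
Step 4: fill(A) -> (A=4 B=8 C=10)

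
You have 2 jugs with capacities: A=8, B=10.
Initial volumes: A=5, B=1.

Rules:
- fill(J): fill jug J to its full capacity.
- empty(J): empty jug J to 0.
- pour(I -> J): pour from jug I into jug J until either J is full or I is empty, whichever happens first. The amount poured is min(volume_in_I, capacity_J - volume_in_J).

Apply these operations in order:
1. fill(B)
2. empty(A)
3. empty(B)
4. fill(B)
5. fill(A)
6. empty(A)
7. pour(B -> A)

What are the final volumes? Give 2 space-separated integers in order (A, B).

Answer: 8 2

Derivation:
Step 1: fill(B) -> (A=5 B=10)
Step 2: empty(A) -> (A=0 B=10)
Step 3: empty(B) -> (A=0 B=0)
Step 4: fill(B) -> (A=0 B=10)
Step 5: fill(A) -> (A=8 B=10)
Step 6: empty(A) -> (A=0 B=10)
Step 7: pour(B -> A) -> (A=8 B=2)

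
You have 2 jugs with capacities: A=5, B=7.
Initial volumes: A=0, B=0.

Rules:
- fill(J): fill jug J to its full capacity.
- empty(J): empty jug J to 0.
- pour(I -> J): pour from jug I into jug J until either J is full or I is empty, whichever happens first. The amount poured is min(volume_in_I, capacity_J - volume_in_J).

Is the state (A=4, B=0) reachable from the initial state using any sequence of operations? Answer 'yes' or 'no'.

Answer: yes

Derivation:
BFS from (A=0, B=0):
  1. fill(B) -> (A=0 B=7)
  2. pour(B -> A) -> (A=5 B=2)
  3. empty(A) -> (A=0 B=2)
  4. pour(B -> A) -> (A=2 B=0)
  5. fill(B) -> (A=2 B=7)
  6. pour(B -> A) -> (A=5 B=4)
  7. empty(A) -> (A=0 B=4)
  8. pour(B -> A) -> (A=4 B=0)
Target reached → yes.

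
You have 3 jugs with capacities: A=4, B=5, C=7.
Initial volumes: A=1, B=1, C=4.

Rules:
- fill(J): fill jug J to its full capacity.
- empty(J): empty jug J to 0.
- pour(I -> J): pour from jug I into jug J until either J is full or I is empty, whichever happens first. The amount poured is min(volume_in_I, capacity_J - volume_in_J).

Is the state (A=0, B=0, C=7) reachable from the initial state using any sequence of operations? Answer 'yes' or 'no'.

BFS from (A=1, B=1, C=4):
  1. empty(A) -> (A=0 B=1 C=4)
  2. empty(B) -> (A=0 B=0 C=4)
  3. fill(C) -> (A=0 B=0 C=7)
Target reached → yes.

Answer: yes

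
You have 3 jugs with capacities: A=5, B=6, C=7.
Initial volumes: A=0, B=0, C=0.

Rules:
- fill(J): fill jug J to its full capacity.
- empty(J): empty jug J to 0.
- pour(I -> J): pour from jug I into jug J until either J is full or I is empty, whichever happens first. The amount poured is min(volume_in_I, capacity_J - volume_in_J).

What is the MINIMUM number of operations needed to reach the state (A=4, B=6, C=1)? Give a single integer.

BFS from (A=0, B=0, C=0). One shortest path:
  1. fill(A) -> (A=5 B=0 C=0)
  2. fill(B) -> (A=5 B=6 C=0)
  3. pour(B -> C) -> (A=5 B=0 C=6)
  4. pour(A -> C) -> (A=4 B=0 C=7)
  5. pour(C -> B) -> (A=4 B=6 C=1)
Reached target in 5 moves.

Answer: 5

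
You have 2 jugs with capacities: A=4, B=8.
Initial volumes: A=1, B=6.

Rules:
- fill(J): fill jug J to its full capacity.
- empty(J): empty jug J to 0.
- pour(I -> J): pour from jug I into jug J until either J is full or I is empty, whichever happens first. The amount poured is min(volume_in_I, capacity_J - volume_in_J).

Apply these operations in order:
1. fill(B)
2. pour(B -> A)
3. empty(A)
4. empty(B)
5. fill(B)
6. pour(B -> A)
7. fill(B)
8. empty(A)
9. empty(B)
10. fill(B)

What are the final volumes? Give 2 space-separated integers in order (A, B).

Answer: 0 8

Derivation:
Step 1: fill(B) -> (A=1 B=8)
Step 2: pour(B -> A) -> (A=4 B=5)
Step 3: empty(A) -> (A=0 B=5)
Step 4: empty(B) -> (A=0 B=0)
Step 5: fill(B) -> (A=0 B=8)
Step 6: pour(B -> A) -> (A=4 B=4)
Step 7: fill(B) -> (A=4 B=8)
Step 8: empty(A) -> (A=0 B=8)
Step 9: empty(B) -> (A=0 B=0)
Step 10: fill(B) -> (A=0 B=8)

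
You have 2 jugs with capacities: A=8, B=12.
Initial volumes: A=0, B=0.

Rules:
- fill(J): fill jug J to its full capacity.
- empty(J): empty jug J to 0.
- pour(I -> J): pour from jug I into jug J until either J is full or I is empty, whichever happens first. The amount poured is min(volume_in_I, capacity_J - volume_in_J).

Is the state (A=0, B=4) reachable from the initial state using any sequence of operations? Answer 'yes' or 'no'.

Answer: yes

Derivation:
BFS from (A=0, B=0):
  1. fill(B) -> (A=0 B=12)
  2. pour(B -> A) -> (A=8 B=4)
  3. empty(A) -> (A=0 B=4)
Target reached → yes.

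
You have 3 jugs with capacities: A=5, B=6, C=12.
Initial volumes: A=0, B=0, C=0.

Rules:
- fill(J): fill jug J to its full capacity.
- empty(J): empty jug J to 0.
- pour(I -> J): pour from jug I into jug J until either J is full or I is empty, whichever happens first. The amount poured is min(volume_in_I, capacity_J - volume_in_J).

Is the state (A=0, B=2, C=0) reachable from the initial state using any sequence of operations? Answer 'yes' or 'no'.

BFS from (A=0, B=0, C=0):
  1. fill(C) -> (A=0 B=0 C=12)
  2. pour(C -> A) -> (A=5 B=0 C=7)
  3. empty(A) -> (A=0 B=0 C=7)
  4. pour(C -> A) -> (A=5 B=0 C=2)
  5. empty(A) -> (A=0 B=0 C=2)
  6. pour(C -> B) -> (A=0 B=2 C=0)
Target reached → yes.

Answer: yes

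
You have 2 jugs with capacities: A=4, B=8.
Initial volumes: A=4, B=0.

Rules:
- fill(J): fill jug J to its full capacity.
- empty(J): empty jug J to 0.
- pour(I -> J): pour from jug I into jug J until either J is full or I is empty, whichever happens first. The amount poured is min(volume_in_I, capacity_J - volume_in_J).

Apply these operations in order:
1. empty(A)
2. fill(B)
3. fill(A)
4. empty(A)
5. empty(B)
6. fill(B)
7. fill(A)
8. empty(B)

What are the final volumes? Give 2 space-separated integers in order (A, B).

Step 1: empty(A) -> (A=0 B=0)
Step 2: fill(B) -> (A=0 B=8)
Step 3: fill(A) -> (A=4 B=8)
Step 4: empty(A) -> (A=0 B=8)
Step 5: empty(B) -> (A=0 B=0)
Step 6: fill(B) -> (A=0 B=8)
Step 7: fill(A) -> (A=4 B=8)
Step 8: empty(B) -> (A=4 B=0)

Answer: 4 0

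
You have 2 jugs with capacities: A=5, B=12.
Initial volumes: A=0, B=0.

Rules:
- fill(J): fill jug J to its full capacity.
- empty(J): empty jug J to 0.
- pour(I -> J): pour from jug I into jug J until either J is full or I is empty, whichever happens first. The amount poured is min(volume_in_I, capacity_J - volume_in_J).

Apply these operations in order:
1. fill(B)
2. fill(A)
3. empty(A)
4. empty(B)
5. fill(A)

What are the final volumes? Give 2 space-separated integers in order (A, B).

Step 1: fill(B) -> (A=0 B=12)
Step 2: fill(A) -> (A=5 B=12)
Step 3: empty(A) -> (A=0 B=12)
Step 4: empty(B) -> (A=0 B=0)
Step 5: fill(A) -> (A=5 B=0)

Answer: 5 0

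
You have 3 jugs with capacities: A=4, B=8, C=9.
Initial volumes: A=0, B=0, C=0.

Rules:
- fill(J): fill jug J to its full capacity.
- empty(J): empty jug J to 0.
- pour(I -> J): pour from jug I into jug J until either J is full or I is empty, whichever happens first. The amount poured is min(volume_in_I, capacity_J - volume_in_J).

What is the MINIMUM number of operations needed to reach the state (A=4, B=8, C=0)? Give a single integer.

BFS from (A=0, B=0, C=0). One shortest path:
  1. fill(A) -> (A=4 B=0 C=0)
  2. fill(B) -> (A=4 B=8 C=0)
Reached target in 2 moves.

Answer: 2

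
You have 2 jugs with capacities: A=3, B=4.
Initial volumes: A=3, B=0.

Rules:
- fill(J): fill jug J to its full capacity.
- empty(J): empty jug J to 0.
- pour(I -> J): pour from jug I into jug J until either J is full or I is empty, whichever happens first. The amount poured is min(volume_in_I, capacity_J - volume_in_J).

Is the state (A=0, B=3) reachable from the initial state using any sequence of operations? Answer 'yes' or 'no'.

BFS from (A=3, B=0):
  1. pour(A -> B) -> (A=0 B=3)
Target reached → yes.

Answer: yes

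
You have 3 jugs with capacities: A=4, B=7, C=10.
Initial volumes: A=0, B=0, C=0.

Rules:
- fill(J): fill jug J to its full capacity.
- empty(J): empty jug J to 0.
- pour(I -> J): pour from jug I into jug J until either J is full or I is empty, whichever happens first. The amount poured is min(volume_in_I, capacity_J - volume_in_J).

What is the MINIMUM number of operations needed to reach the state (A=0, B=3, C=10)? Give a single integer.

BFS from (A=0, B=0, C=0). One shortest path:
  1. fill(B) -> (A=0 B=7 C=0)
  2. fill(C) -> (A=0 B=7 C=10)
  3. pour(B -> A) -> (A=4 B=3 C=10)
  4. empty(A) -> (A=0 B=3 C=10)
Reached target in 4 moves.

Answer: 4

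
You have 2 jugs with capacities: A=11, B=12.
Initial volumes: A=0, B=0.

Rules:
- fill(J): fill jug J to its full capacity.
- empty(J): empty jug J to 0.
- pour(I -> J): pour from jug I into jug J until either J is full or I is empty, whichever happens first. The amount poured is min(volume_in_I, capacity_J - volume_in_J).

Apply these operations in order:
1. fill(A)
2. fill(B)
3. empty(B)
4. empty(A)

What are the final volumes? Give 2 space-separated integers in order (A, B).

Step 1: fill(A) -> (A=11 B=0)
Step 2: fill(B) -> (A=11 B=12)
Step 3: empty(B) -> (A=11 B=0)
Step 4: empty(A) -> (A=0 B=0)

Answer: 0 0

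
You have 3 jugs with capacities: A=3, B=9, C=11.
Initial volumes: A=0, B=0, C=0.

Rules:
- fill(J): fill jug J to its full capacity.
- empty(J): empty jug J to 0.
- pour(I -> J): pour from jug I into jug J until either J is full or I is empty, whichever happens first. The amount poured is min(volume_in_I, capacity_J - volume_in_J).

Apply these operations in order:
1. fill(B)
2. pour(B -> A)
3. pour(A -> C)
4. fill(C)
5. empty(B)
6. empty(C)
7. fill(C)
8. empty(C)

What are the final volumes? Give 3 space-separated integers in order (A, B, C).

Step 1: fill(B) -> (A=0 B=9 C=0)
Step 2: pour(B -> A) -> (A=3 B=6 C=0)
Step 3: pour(A -> C) -> (A=0 B=6 C=3)
Step 4: fill(C) -> (A=0 B=6 C=11)
Step 5: empty(B) -> (A=0 B=0 C=11)
Step 6: empty(C) -> (A=0 B=0 C=0)
Step 7: fill(C) -> (A=0 B=0 C=11)
Step 8: empty(C) -> (A=0 B=0 C=0)

Answer: 0 0 0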